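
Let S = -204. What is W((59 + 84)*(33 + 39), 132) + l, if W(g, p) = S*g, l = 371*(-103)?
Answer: -2138597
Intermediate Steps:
l = -38213
W(g, p) = -204*g
W((59 + 84)*(33 + 39), 132) + l = -204*(59 + 84)*(33 + 39) - 38213 = -29172*72 - 38213 = -204*10296 - 38213 = -2100384 - 38213 = -2138597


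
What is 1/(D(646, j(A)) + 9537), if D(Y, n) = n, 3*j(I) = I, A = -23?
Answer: 3/28588 ≈ 0.00010494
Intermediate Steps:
j(I) = I/3
1/(D(646, j(A)) + 9537) = 1/((⅓)*(-23) + 9537) = 1/(-23/3 + 9537) = 1/(28588/3) = 3/28588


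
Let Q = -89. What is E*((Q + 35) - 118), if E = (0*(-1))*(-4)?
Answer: 0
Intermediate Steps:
E = 0 (E = 0*(-4) = 0)
E*((Q + 35) - 118) = 0*((-89 + 35) - 118) = 0*(-54 - 118) = 0*(-172) = 0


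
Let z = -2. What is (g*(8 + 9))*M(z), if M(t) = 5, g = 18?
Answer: 1530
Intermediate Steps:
(g*(8 + 9))*M(z) = (18*(8 + 9))*5 = (18*17)*5 = 306*5 = 1530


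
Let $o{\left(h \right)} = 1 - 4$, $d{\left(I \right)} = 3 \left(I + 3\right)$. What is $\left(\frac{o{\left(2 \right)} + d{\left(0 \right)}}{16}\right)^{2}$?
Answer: $\frac{9}{64} \approx 0.14063$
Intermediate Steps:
$d{\left(I \right)} = 9 + 3 I$ ($d{\left(I \right)} = 3 \left(3 + I\right) = 9 + 3 I$)
$o{\left(h \right)} = -3$
$\left(\frac{o{\left(2 \right)} + d{\left(0 \right)}}{16}\right)^{2} = \left(\frac{-3 + \left(9 + 3 \cdot 0\right)}{16}\right)^{2} = \left(\frac{-3 + \left(9 + 0\right)}{16}\right)^{2} = \left(\frac{-3 + 9}{16}\right)^{2} = \left(\frac{1}{16} \cdot 6\right)^{2} = \left(\frac{3}{8}\right)^{2} = \frac{9}{64}$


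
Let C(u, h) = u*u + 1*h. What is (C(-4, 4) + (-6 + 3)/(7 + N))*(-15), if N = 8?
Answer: -297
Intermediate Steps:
C(u, h) = h + u² (C(u, h) = u² + h = h + u²)
(C(-4, 4) + (-6 + 3)/(7 + N))*(-15) = ((4 + (-4)²) + (-6 + 3)/(7 + 8))*(-15) = ((4 + 16) - 3/15)*(-15) = (20 - 3*1/15)*(-15) = (20 - ⅕)*(-15) = (99/5)*(-15) = -297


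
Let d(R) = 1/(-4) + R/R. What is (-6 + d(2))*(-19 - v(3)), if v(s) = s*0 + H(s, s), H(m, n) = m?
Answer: 231/2 ≈ 115.50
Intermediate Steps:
d(R) = ¾ (d(R) = 1*(-¼) + 1 = -¼ + 1 = ¾)
v(s) = s (v(s) = s*0 + s = 0 + s = s)
(-6 + d(2))*(-19 - v(3)) = (-6 + ¾)*(-19 - 1*3) = -21*(-19 - 3)/4 = -21/4*(-22) = 231/2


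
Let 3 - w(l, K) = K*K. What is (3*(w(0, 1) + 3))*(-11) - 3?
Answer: -168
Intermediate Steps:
w(l, K) = 3 - K² (w(l, K) = 3 - K*K = 3 - K²)
(3*(w(0, 1) + 3))*(-11) - 3 = (3*((3 - 1*1²) + 3))*(-11) - 3 = (3*((3 - 1*1) + 3))*(-11) - 3 = (3*((3 - 1) + 3))*(-11) - 3 = (3*(2 + 3))*(-11) - 3 = (3*5)*(-11) - 3 = 15*(-11) - 3 = -165 - 3 = -168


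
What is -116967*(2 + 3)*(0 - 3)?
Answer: 1754505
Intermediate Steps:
-116967*(2 + 3)*(0 - 3) = -584835*(-3) = -116967*(-15) = 1754505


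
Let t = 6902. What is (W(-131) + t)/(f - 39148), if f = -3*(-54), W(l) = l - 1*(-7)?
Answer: -3389/19493 ≈ -0.17386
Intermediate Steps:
W(l) = 7 + l (W(l) = l + 7 = 7 + l)
f = 162
(W(-131) + t)/(f - 39148) = ((7 - 131) + 6902)/(162 - 39148) = (-124 + 6902)/(-38986) = 6778*(-1/38986) = -3389/19493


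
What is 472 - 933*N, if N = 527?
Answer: -491219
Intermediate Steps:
472 - 933*N = 472 - 933*527 = 472 - 491691 = -491219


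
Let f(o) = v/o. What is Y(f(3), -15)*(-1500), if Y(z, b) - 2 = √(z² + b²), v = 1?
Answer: -3000 - 500*√2026 ≈ -25506.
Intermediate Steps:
f(o) = 1/o
Y(z, b) = 2 + √(b² + z²) (Y(z, b) = 2 + √(z² + b²) = 2 + √(b² + z²))
Y(f(3), -15)*(-1500) = (2 + √((-15)² + (1/3)²))*(-1500) = (2 + √(225 + (⅓)²))*(-1500) = (2 + √(225 + ⅑))*(-1500) = (2 + √(2026/9))*(-1500) = (2 + √2026/3)*(-1500) = -3000 - 500*√2026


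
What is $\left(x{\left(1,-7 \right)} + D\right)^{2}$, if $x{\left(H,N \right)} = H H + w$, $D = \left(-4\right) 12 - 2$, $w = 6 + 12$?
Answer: $961$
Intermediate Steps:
$w = 18$
$D = -50$ ($D = -48 - 2 = -50$)
$x{\left(H,N \right)} = 18 + H^{2}$ ($x{\left(H,N \right)} = H H + 18 = H^{2} + 18 = 18 + H^{2}$)
$\left(x{\left(1,-7 \right)} + D\right)^{2} = \left(\left(18 + 1^{2}\right) - 50\right)^{2} = \left(\left(18 + 1\right) - 50\right)^{2} = \left(19 - 50\right)^{2} = \left(-31\right)^{2} = 961$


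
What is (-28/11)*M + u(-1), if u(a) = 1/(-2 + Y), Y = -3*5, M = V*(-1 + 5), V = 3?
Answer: -5723/187 ≈ -30.604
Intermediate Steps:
M = 12 (M = 3*(-1 + 5) = 3*4 = 12)
Y = -15
u(a) = -1/17 (u(a) = 1/(-2 - 15) = 1/(-17) = -1/17)
(-28/11)*M + u(-1) = -28/11*12 - 1/17 = -336/11 - 1/17 = -5723/187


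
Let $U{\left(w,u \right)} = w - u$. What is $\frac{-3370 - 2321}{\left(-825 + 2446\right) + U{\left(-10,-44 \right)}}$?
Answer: $- \frac{5691}{1655} \approx -3.4387$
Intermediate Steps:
$\frac{-3370 - 2321}{\left(-825 + 2446\right) + U{\left(-10,-44 \right)}} = \frac{-3370 - 2321}{\left(-825 + 2446\right) - -34} = - \frac{5691}{1621 + \left(-10 + 44\right)} = - \frac{5691}{1621 + 34} = - \frac{5691}{1655}$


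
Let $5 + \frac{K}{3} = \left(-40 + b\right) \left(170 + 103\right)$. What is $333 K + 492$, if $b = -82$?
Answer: $-33277197$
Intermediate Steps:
$K = -99933$ ($K = -15 + 3 \left(-40 - 82\right) \left(170 + 103\right) = -15 + 3 \left(\left(-122\right) 273\right) = -15 + 3 \left(-33306\right) = -15 - 99918 = -99933$)
$333 K + 492 = 333 \left(-99933\right) + 492 = -33277689 + 492 = -33277197$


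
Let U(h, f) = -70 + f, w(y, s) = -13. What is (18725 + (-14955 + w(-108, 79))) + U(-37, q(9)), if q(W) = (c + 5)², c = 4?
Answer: 3768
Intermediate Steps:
q(W) = 81 (q(W) = (4 + 5)² = 9² = 81)
(18725 + (-14955 + w(-108, 79))) + U(-37, q(9)) = (18725 + (-14955 - 13)) + (-70 + 81) = (18725 - 14968) + 11 = 3757 + 11 = 3768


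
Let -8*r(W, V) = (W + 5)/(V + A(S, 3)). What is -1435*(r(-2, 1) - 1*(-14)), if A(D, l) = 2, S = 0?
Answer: -159285/8 ≈ -19911.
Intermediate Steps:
r(W, V) = -(5 + W)/(8*(2 + V)) (r(W, V) = -(W + 5)/(8*(V + 2)) = -(5 + W)/(8*(2 + V)))
-1435*(r(-2, 1) - 1*(-14)) = -1435*((-5 - 1*(-2))/(8*(2 + 1)) - 1*(-14)) = -1435*((⅛)*(-5 + 2)/3 + 14) = -1435*((⅛)*(⅓)*(-3) + 14) = -1435*(-⅛ + 14) = -1435*111/8 = -159285/8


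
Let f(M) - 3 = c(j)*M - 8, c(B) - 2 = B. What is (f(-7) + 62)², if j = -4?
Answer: 5041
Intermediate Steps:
c(B) = 2 + B
f(M) = -5 - 2*M (f(M) = 3 + ((2 - 4)*M - 8) = 3 + (-2*M - 8) = 3 + (-8 - 2*M) = -5 - 2*M)
(f(-7) + 62)² = ((-5 - 2*(-7)) + 62)² = ((-5 + 14) + 62)² = (9 + 62)² = 71² = 5041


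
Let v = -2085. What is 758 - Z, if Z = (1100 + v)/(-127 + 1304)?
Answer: 893151/1177 ≈ 758.84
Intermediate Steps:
Z = -985/1177 (Z = (1100 - 2085)/(-127 + 1304) = -985/1177 ≈ -0.83687)
758 - Z = 758 - 1*(-985/1177) = 758 + 985/1177 = 893151/1177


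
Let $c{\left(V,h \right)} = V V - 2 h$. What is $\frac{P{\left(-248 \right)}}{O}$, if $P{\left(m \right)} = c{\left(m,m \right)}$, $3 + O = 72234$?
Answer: $\frac{62000}{72231} \approx 0.85836$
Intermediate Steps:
$c{\left(V,h \right)} = V^{2} - 2 h$
$O = 72231$ ($O = -3 + 72234 = 72231$)
$P{\left(m \right)} = m^{2} - 2 m$
$\frac{P{\left(-248 \right)}}{O} = \frac{\left(-248\right) \left(-2 - 248\right)}{72231} = \left(-248\right) \left(-250\right) \frac{1}{72231} = 62000 \cdot \frac{1}{72231} = \frac{62000}{72231}$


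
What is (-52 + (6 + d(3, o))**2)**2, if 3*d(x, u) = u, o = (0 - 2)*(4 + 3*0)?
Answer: 135424/81 ≈ 1671.9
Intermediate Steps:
o = -8 (o = -2*(4 + 0) = -2*4 = -8)
d(x, u) = u/3
(-52 + (6 + d(3, o))**2)**2 = (-52 + (6 + (1/3)*(-8))**2)**2 = (-52 + (6 - 8/3)**2)**2 = (-52 + (10/3)**2)**2 = (-52 + 100/9)**2 = (-368/9)**2 = 135424/81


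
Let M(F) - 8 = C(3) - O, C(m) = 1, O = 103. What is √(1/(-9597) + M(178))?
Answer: I*√8657636043/9597 ≈ 9.6954*I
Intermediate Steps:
M(F) = -94 (M(F) = 8 + (1 - 1*103) = 8 + (1 - 103) = 8 - 102 = -94)
√(1/(-9597) + M(178)) = √(1/(-9597) - 94) = √(-1/9597 - 94) = √(-902119/9597) = I*√8657636043/9597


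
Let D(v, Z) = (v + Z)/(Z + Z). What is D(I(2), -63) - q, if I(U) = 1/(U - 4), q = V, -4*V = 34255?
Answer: 539548/63 ≈ 8564.3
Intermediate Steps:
V = -34255/4 (V = -1/4*34255 = -34255/4 ≈ -8563.8)
q = -34255/4 ≈ -8563.8
I(U) = 1/(-4 + U)
D(v, Z) = (Z + v)/(2*Z) (D(v, Z) = (Z + v)/((2*Z)) = (Z + v)*(1/(2*Z)) = (Z + v)/(2*Z))
D(I(2), -63) - q = (1/2)*(-63 + 1/(-4 + 2))/(-63) - 1*(-34255/4) = (1/2)*(-1/63)*(-63 + 1/(-2)) + 34255/4 = (1/2)*(-1/63)*(-63 - 1/2) + 34255/4 = (1/2)*(-1/63)*(-127/2) + 34255/4 = 127/252 + 34255/4 = 539548/63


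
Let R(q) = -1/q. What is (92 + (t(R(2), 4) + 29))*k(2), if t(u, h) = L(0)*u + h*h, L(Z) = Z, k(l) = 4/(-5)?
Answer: -548/5 ≈ -109.60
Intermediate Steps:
k(l) = -⅘ (k(l) = 4*(-⅕) = -⅘)
t(u, h) = h² (t(u, h) = 0*u + h*h = 0 + h² = h²)
(92 + (t(R(2), 4) + 29))*k(2) = (92 + (4² + 29))*(-⅘) = (92 + (16 + 29))*(-⅘) = (92 + 45)*(-⅘) = 137*(-⅘) = -548/5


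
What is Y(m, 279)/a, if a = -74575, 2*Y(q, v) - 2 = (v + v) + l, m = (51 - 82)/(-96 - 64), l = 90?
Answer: -13/2983 ≈ -0.0043580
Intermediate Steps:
m = 31/160 (m = -31/(-160) = -31*(-1/160) = 31/160 ≈ 0.19375)
Y(q, v) = 46 + v (Y(q, v) = 1 + ((v + v) + 90)/2 = 1 + (2*v + 90)/2 = 1 + (90 + 2*v)/2 = 1 + (45 + v) = 46 + v)
Y(m, 279)/a = (46 + 279)/(-74575) = 325*(-1/74575) = -13/2983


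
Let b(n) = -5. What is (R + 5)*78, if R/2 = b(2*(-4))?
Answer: -390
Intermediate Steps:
R = -10 (R = 2*(-5) = -10)
(R + 5)*78 = (-10 + 5)*78 = -5*78 = -390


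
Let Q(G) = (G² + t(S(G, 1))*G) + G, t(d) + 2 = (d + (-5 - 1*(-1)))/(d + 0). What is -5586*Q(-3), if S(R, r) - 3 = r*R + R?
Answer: -27930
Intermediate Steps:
S(R, r) = 3 + R + R*r (S(R, r) = 3 + (r*R + R) = 3 + (R*r + R) = 3 + (R + R*r) = 3 + R + R*r)
t(d) = -2 + (-4 + d)/d (t(d) = -2 + (d + (-5 - 1*(-1)))/(d + 0) = -2 + (d + (-5 + 1))/d = -2 + (d - 4)/d = -2 + (-4 + d)/d)
Q(G) = G + G² + G*(-7 - 2*G)/(3 + 2*G) (Q(G) = (G² + ((-4 - (3 + G + G*1))/(3 + G + G*1))*G) + G = (G² + ((-4 - (3 + G + G))/(3 + G + G))*G) + G = (G² + ((-4 - (3 + 2*G))/(3 + 2*G))*G) + G = (G² + ((-4 + (-3 - 2*G))/(3 + 2*G))*G) + G = (G² + ((-7 - 2*G)/(3 + 2*G))*G) + G = (G² + G*(-7 - 2*G)/(3 + 2*G)) + G = G + G² + G*(-7 - 2*G)/(3 + 2*G))
-5586*Q(-3) = -(-16758)*(-4 + 2*(-3)² + 3*(-3))/(3 + 2*(-3)) = -(-16758)*(-4 + 2*9 - 9)/(3 - 6) = -(-16758)*(-4 + 18 - 9)/(-3) = -(-16758)*(-1)*5/3 = -5586*5 = -27930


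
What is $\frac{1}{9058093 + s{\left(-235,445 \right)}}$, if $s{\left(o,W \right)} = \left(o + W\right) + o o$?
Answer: $\frac{1}{9113528} \approx 1.0973 \cdot 10^{-7}$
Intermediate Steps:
$s{\left(o,W \right)} = W + o + o^{2}$ ($s{\left(o,W \right)} = \left(W + o\right) + o^{2} = W + o + o^{2}$)
$\frac{1}{9058093 + s{\left(-235,445 \right)}} = \frac{1}{9058093 + \left(445 - 235 + \left(-235\right)^{2}\right)} = \frac{1}{9058093 + \left(445 - 235 + 55225\right)} = \frac{1}{9058093 + 55435} = \frac{1}{9113528}$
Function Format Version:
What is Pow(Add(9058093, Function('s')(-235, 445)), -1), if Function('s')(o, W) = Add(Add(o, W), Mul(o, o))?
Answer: Rational(1, 9113528) ≈ 1.0973e-7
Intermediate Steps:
Function('s')(o, W) = Add(W, o, Pow(o, 2)) (Function('s')(o, W) = Add(Add(W, o), Pow(o, 2)) = Add(W, o, Pow(o, 2)))
Pow(Add(9058093, Function('s')(-235, 445)), -1) = Pow(Add(9058093, Add(445, -235, Pow(-235, 2))), -1) = Pow(Add(9058093, Add(445, -235, 55225)), -1) = Pow(Add(9058093, 55435), -1) = Pow(9113528, -1) = Rational(1, 9113528)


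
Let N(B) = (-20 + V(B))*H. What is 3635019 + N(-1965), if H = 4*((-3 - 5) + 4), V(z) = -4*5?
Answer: 3635659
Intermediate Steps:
V(z) = -20
H = -16 (H = 4*(-8 + 4) = 4*(-4) = -16)
N(B) = 640 (N(B) = (-20 - 20)*(-16) = -40*(-16) = 640)
3635019 + N(-1965) = 3635019 + 640 = 3635659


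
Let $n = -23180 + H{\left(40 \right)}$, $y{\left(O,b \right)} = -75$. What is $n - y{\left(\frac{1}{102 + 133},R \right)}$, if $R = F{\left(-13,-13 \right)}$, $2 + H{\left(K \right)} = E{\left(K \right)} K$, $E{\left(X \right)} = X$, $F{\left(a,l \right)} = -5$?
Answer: $-21507$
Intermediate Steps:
$H{\left(K \right)} = -2 + K^{2}$ ($H{\left(K \right)} = -2 + K K = -2 + K^{2}$)
$R = -5$
$n = -21582$ ($n = -23180 - \left(2 - 40^{2}\right) = -23180 + \left(-2 + 1600\right) = -23180 + 1598 = -21582$)
$n - y{\left(\frac{1}{102 + 133},R \right)} = -21582 - -75 = -21582 + 75 = -21507$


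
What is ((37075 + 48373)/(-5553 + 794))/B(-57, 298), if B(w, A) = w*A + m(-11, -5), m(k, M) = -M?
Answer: 85448/80812579 ≈ 0.0010574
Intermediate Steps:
B(w, A) = 5 + A*w (B(w, A) = w*A - 1*(-5) = A*w + 5 = 5 + A*w)
((37075 + 48373)/(-5553 + 794))/B(-57, 298) = ((37075 + 48373)/(-5553 + 794))/(5 + 298*(-57)) = (85448/(-4759))/(5 - 16986) = (85448*(-1/4759))/(-16981) = -85448/4759*(-1/16981) = 85448/80812579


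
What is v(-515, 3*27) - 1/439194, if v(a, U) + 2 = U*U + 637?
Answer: 3160440023/439194 ≈ 7196.0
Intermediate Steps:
v(a, U) = 635 + U² (v(a, U) = -2 + (U*U + 637) = -2 + (U² + 637) = -2 + (637 + U²) = 635 + U²)
v(-515, 3*27) - 1/439194 = (635 + (3*27)²) - 1/439194 = (635 + 81²) - 1*1/439194 = (635 + 6561) - 1/439194 = 7196 - 1/439194 = 3160440023/439194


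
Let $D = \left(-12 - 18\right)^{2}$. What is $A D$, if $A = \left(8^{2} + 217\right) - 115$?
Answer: $149400$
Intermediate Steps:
$A = 166$ ($A = \left(64 + 217\right) - 115 = 281 - 115 = 166$)
$D = 900$ ($D = \left(-30\right)^{2} = 900$)
$A D = 166 \cdot 900 = 149400$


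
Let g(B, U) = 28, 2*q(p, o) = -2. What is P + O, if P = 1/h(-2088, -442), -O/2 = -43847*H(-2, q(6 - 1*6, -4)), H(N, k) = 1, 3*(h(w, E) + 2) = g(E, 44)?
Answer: 1929271/22 ≈ 87694.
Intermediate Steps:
q(p, o) = -1 (q(p, o) = (½)*(-2) = -1)
h(w, E) = 22/3 (h(w, E) = -2 + (⅓)*28 = -2 + 28/3 = 22/3)
O = 87694 (O = -(-87694) = -2*(-43847) = 87694)
P = 3/22 (P = 1/(22/3) = 3/22 ≈ 0.13636)
P + O = 3/22 + 87694 = 1929271/22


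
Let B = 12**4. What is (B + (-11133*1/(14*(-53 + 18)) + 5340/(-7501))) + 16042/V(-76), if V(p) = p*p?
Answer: 110185951812457/5307407560 ≈ 20761.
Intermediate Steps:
B = 20736
V(p) = p**2
(B + (-11133*1/(14*(-53 + 18)) + 5340/(-7501))) + 16042/V(-76) = (20736 + (-11133*1/(14*(-53 + 18)) + 5340/(-7501))) + 16042/((-76)**2) = (20736 + (-11133/(14*(-35)) + 5340*(-1/7501))) + 16042/5776 = (20736 + (-11133/(-490) - 5340/7501)) + 16042*(1/5776) = (20736 + (-11133*(-1/490) - 5340/7501)) + 8021/2888 = (20736 + (11133/490 - 5340/7501)) + 8021/2888 = (20736 + 80892033/3675490) + 8021/2888 = 76295852673/3675490 + 8021/2888 = 110185951812457/5307407560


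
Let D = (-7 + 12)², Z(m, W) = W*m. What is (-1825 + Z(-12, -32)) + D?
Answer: -1416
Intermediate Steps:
D = 25 (D = 5² = 25)
(-1825 + Z(-12, -32)) + D = (-1825 - 32*(-12)) + 25 = (-1825 + 384) + 25 = -1441 + 25 = -1416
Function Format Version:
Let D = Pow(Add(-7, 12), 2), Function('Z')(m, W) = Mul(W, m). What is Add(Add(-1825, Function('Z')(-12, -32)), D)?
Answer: -1416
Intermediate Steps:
D = 25 (D = Pow(5, 2) = 25)
Add(Add(-1825, Function('Z')(-12, -32)), D) = Add(Add(-1825, Mul(-32, -12)), 25) = Add(Add(-1825, 384), 25) = Add(-1441, 25) = -1416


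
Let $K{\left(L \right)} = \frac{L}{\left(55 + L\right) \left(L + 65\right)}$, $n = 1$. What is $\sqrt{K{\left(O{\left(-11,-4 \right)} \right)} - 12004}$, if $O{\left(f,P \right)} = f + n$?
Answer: $\frac{i \sqrt{326809010}}{165} \approx 109.56 i$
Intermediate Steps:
$O{\left(f,P \right)} = 1 + f$ ($O{\left(f,P \right)} = f + 1 = 1 + f$)
$K{\left(L \right)} = \frac{L}{\left(55 + L\right) \left(65 + L\right)}$
$\sqrt{K{\left(O{\left(-11,-4 \right)} \right)} - 12004} = \sqrt{\frac{1 - 11}{3575 + \left(1 - 11\right)^{2} + 120 \left(1 - 11\right)} - 12004} = \sqrt{- \frac{10}{3575 + \left(-10\right)^{2} + 120 \left(-10\right)} - 12004} = \sqrt{- \frac{10}{3575 + 100 - 1200} - 12004} = \sqrt{- \frac{10}{2475} - 12004} = \sqrt{\left(-10\right) \frac{1}{2475} - 12004} = \sqrt{- \frac{2}{495} - 12004} = \sqrt{- \frac{5941982}{495}} = \frac{i \sqrt{326809010}}{165}$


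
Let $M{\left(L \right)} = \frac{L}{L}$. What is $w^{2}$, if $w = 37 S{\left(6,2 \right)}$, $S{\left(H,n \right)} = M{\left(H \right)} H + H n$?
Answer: $443556$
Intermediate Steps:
$M{\left(L \right)} = 1$
$S{\left(H,n \right)} = H + H n$ ($S{\left(H,n \right)} = 1 H + H n = H + H n$)
$w = 666$ ($w = 37 \cdot 6 \left(1 + 2\right) = 37 \cdot 6 \cdot 3 = 37 \cdot 18 = 666$)
$w^{2} = 666^{2} = 443556$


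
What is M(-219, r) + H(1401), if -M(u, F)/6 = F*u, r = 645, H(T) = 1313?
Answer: 848843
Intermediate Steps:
M(u, F) = -6*F*u
M(-219, r) + H(1401) = -6*645*(-219) + 1313 = 847530 + 1313 = 848843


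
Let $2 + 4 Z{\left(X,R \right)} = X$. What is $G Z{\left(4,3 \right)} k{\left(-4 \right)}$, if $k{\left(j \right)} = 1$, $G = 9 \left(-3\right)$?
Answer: $- \frac{27}{2} \approx -13.5$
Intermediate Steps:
$G = -27$
$Z{\left(X,R \right)} = - \frac{1}{2} + \frac{X}{4}$
$G Z{\left(4,3 \right)} k{\left(-4 \right)} = - 27 \left(- \frac{1}{2} + \frac{1}{4} \cdot 4\right) 1 = - 27 \left(- \frac{1}{2} + 1\right) 1 = \left(-27\right) \frac{1}{2} \cdot 1 = \left(- \frac{27}{2}\right) 1 = - \frac{27}{2}$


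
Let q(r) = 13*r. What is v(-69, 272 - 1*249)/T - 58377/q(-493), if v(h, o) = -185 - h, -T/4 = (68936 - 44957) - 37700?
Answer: 27613964/3032341 ≈ 9.1065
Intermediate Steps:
T = 54884 (T = -4*((68936 - 44957) - 37700) = -4*(23979 - 37700) = -4*(-13721) = 54884)
v(-69, 272 - 1*249)/T - 58377/q(-493) = (-185 - 1*(-69))/54884 - 58377/(13*(-493)) = (-185 + 69)*(1/54884) - 58377/(-6409) = -116*1/54884 - 58377*(-1/6409) = -29/13721 + 2013/221 = 27613964/3032341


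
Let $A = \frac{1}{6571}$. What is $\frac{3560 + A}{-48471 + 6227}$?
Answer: $- \frac{23392761}{277585324} \approx -0.084272$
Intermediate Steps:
$A = \frac{1}{6571} \approx 0.00015218$
$\frac{3560 + A}{-48471 + 6227} = \frac{3560 + \frac{1}{6571}}{-48471 + 6227} = \frac{23392761}{6571 \left(-42244\right)} = \frac{23392761}{6571} \left(- \frac{1}{42244}\right) = - \frac{23392761}{277585324}$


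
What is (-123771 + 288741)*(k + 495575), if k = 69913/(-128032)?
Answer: 5233622809350195/64016 ≈ 8.1755e+10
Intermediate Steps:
k = -69913/128032 (k = 69913*(-1/128032) = -69913/128032 ≈ -0.54606)
(-123771 + 288741)*(k + 495575) = (-123771 + 288741)*(-69913/128032 + 495575) = 164970*(63449388487/128032) = 5233622809350195/64016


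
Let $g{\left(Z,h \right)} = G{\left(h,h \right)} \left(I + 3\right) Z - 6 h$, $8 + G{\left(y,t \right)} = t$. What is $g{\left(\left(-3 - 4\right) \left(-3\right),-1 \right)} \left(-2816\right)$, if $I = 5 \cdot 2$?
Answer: $6902016$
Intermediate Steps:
$G{\left(y,t \right)} = -8 + t$
$I = 10$
$g{\left(Z,h \right)} = - 6 h + Z \left(-104 + 13 h\right)$ ($g{\left(Z,h \right)} = \left(-8 + h\right) \left(10 + 3\right) Z - 6 h = \left(-8 + h\right) 13 Z - 6 h = \left(-104 + 13 h\right) Z - 6 h = Z \left(-104 + 13 h\right) - 6 h = - 6 h + Z \left(-104 + 13 h\right)$)
$g{\left(\left(-3 - 4\right) \left(-3\right),-1 \right)} \left(-2816\right) = \left(\left(-6\right) \left(-1\right) + 13 \left(-3 - 4\right) \left(-3\right) \left(-8 - 1\right)\right) \left(-2816\right) = \left(6 + 13 \left(\left(-7\right) \left(-3\right)\right) \left(-9\right)\right) \left(-2816\right) = \left(6 + 13 \cdot 21 \left(-9\right)\right) \left(-2816\right) = \left(6 - 2457\right) \left(-2816\right) = \left(-2451\right) \left(-2816\right) = 6902016$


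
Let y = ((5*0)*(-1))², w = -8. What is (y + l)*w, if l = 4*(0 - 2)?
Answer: 64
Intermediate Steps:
l = -8 (l = 4*(-2) = -8)
y = 0 (y = (0*(-1))² = 0² = 0)
(y + l)*w = (0 - 8)*(-8) = -8*(-8) = 64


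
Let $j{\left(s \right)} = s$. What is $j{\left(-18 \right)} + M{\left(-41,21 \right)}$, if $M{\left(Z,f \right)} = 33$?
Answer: $15$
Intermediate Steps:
$j{\left(-18 \right)} + M{\left(-41,21 \right)} = -18 + 33 = 15$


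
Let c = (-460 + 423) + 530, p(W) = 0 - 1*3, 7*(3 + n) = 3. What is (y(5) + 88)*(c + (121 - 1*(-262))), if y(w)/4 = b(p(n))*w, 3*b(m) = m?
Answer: 59568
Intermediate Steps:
n = -18/7 (n = -3 + (⅐)*3 = -3 + 3/7 = -18/7 ≈ -2.5714)
p(W) = -3 (p(W) = 0 - 3 = -3)
b(m) = m/3
c = 493 (c = -37 + 530 = 493)
y(w) = -4*w (y(w) = 4*(((⅓)*(-3))*w) = 4*(-w) = -4*w)
(y(5) + 88)*(c + (121 - 1*(-262))) = (-4*5 + 88)*(493 + (121 - 1*(-262))) = (-20 + 88)*(493 + (121 + 262)) = 68*(493 + 383) = 68*876 = 59568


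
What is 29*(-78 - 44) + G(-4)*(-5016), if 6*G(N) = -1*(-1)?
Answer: -4374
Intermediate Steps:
G(N) = ⅙ (G(N) = (-1*(-1))/6 = (⅙)*1 = ⅙)
29*(-78 - 44) + G(-4)*(-5016) = 29*(-78 - 44) + (⅙)*(-5016) = 29*(-122) - 836 = -3538 - 836 = -4374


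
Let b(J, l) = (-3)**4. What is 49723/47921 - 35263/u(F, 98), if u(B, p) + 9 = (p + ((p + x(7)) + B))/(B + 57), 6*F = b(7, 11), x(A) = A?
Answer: 238308757871/40061956 ≈ 5948.5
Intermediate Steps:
b(J, l) = 81
F = 27/2 (F = (1/6)*81 = 27/2 ≈ 13.500)
u(B, p) = -9 + (7 + B + 2*p)/(57 + B) (u(B, p) = -9 + (p + ((p + 7) + B))/(B + 57) = -9 + (p + ((7 + p) + B))/(57 + B) = -9 + (p + (7 + B + p))/(57 + B) = -9 + (7 + B + 2*p)/(57 + B))
49723/47921 - 35263/u(F, 98) = 49723/47921 - 35263*(57 + 27/2)/(2*(-253 + 98 - 4*27/2)) = 49723*(1/47921) - 35263*141/(4*(-253 + 98 - 54)) = 49723/47921 - 35263/(2*(2/141)*(-209)) = 49723/47921 - 35263/(-836/141) = 49723/47921 - 35263*(-141/836) = 49723/47921 + 4972083/836 = 238308757871/40061956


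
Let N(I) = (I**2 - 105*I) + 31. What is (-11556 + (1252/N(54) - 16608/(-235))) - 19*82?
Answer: -8346784806/639905 ≈ -13044.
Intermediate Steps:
N(I) = 31 + I**2 - 105*I
(-11556 + (1252/N(54) - 16608/(-235))) - 19*82 = (-11556 + (1252/(31 + 54**2 - 105*54) - 16608/(-235))) - 19*82 = (-11556 + (1252/(31 + 2916 - 5670) - 16608*(-1/235))) - 1558 = (-11556 + (1252/(-2723) + 16608/235)) - 1558 = (-11556 + (1252*(-1/2723) + 16608/235)) - 1558 = (-11556 + (-1252/2723 + 16608/235)) - 1558 = (-11556 + 44929364/639905) - 1558 = -7349812816/639905 - 1558 = -8346784806/639905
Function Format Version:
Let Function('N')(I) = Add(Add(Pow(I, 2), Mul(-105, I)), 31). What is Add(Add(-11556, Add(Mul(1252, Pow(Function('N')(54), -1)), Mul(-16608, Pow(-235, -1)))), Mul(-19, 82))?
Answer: Rational(-8346784806, 639905) ≈ -13044.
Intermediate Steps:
Function('N')(I) = Add(31, Pow(I, 2), Mul(-105, I))
Add(Add(-11556, Add(Mul(1252, Pow(Function('N')(54), -1)), Mul(-16608, Pow(-235, -1)))), Mul(-19, 82)) = Add(Add(-11556, Add(Mul(1252, Pow(Add(31, Pow(54, 2), Mul(-105, 54)), -1)), Mul(-16608, Pow(-235, -1)))), Mul(-19, 82)) = Add(Add(-11556, Add(Mul(1252, Pow(Add(31, 2916, -5670), -1)), Mul(-16608, Rational(-1, 235)))), -1558) = Add(Add(-11556, Add(Mul(1252, Pow(-2723, -1)), Rational(16608, 235))), -1558) = Add(Add(-11556, Add(Mul(1252, Rational(-1, 2723)), Rational(16608, 235))), -1558) = Add(Add(-11556, Add(Rational(-1252, 2723), Rational(16608, 235))), -1558) = Add(Add(-11556, Rational(44929364, 639905)), -1558) = Add(Rational(-7349812816, 639905), -1558) = Rational(-8346784806, 639905)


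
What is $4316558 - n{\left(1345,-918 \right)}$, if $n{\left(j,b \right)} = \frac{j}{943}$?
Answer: $\frac{4070512849}{943} \approx 4.3166 \cdot 10^{6}$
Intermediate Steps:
$n{\left(j,b \right)} = \frac{j}{943}$ ($n{\left(j,b \right)} = j \frac{1}{943} = \frac{j}{943}$)
$4316558 - n{\left(1345,-918 \right)} = 4316558 - \frac{1}{943} \cdot 1345 = 4316558 - \frac{1345}{943} = \frac{4070512849}{943}$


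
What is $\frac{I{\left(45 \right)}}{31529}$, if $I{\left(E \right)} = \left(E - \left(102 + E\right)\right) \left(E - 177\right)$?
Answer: $\frac{13464}{31529} \approx 0.42704$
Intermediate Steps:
$I{\left(E \right)} = 18054 - 102 E$ ($I{\left(E \right)} = - 102 \left(-177 + E\right) = 18054 - 102 E$)
$\frac{I{\left(45 \right)}}{31529} = \frac{18054 - 4590}{31529} = \left(18054 - 4590\right) \frac{1}{31529} = 13464 \cdot \frac{1}{31529} = \frac{13464}{31529}$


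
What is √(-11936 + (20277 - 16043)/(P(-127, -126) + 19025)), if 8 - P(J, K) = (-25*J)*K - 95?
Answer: I*√524318780221143/209589 ≈ 109.25*I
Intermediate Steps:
P(J, K) = 103 + 25*J*K (P(J, K) = 8 - ((-25*J)*K - 95) = 8 - (-25*J*K - 95) = 8 - (-95 - 25*J*K) = 8 + (95 + 25*J*K) = 103 + 25*J*K)
√(-11936 + (20277 - 16043)/(P(-127, -126) + 19025)) = √(-11936 + (20277 - 16043)/((103 + 25*(-127)*(-126)) + 19025)) = √(-11936 + 4234/((103 + 400050) + 19025)) = √(-11936 + 4234/(400153 + 19025)) = √(-11936 + 4234/419178) = √(-11936 + 4234*(1/419178)) = √(-11936 + 2117/209589) = √(-2501652187/209589) = I*√524318780221143/209589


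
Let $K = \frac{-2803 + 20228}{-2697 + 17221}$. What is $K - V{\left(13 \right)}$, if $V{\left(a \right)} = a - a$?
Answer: $\frac{17425}{14524} \approx 1.1997$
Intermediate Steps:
$V{\left(a \right)} = 0$
$K = \frac{17425}{14524} \approx 1.1997$
$K - V{\left(13 \right)} = \frac{17425}{14524} - 0 = \frac{17425}{14524} + 0 = \frac{17425}{14524}$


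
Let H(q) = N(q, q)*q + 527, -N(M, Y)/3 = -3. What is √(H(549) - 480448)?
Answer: 2*I*√118745 ≈ 689.19*I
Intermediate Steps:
N(M, Y) = 9 (N(M, Y) = -3*(-3) = 9)
H(q) = 527 + 9*q (H(q) = 9*q + 527 = 527 + 9*q)
√(H(549) - 480448) = √((527 + 9*549) - 480448) = √((527 + 4941) - 480448) = √(5468 - 480448) = √(-474980) = 2*I*√118745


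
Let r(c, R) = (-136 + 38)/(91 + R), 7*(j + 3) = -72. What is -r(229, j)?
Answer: 343/272 ≈ 1.2610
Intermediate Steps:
j = -93/7 (j = -3 + (⅐)*(-72) = -3 - 72/7 = -93/7 ≈ -13.286)
r(c, R) = -98/(91 + R)
-r(229, j) = -(-98)/(91 - 93/7) = -(-98)/544/7 = -(-98)*7/544 = -1*(-343/272) = 343/272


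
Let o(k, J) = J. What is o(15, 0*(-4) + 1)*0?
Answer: 0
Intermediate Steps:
o(15, 0*(-4) + 1)*0 = (0*(-4) + 1)*0 = (0 + 1)*0 = 1*0 = 0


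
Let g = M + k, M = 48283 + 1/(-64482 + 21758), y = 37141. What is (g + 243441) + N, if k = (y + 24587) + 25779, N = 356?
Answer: 16217474987/42724 ≈ 3.7959e+5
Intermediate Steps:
M = 2062842891/42724 (M = 48283 + 1/(-42724) = 48283 - 1/42724 = 2062842891/42724 ≈ 48283.)
k = 87507 (k = (37141 + 24587) + 25779 = 61728 + 25779 = 87507)
g = 5801491959/42724 (g = 2062842891/42724 + 87507 = 5801491959/42724 ≈ 1.3579e+5)
(g + 243441) + N = (5801491959/42724 + 243441) + 356 = 16202265243/42724 + 356 = 16217474987/42724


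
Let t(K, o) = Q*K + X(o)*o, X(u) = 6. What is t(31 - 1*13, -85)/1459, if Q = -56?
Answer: -1518/1459 ≈ -1.0404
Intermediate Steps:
t(K, o) = -56*K + 6*o
t(31 - 1*13, -85)/1459 = (-56*(31 - 1*13) + 6*(-85))/1459 = (-56*(31 - 13) - 510)*(1/1459) = (-56*18 - 510)*(1/1459) = (-1008 - 510)*(1/1459) = -1518*1/1459 = -1518/1459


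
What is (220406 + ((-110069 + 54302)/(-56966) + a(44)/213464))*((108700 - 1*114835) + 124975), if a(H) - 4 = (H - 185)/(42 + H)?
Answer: 1712012070544318895375/65361022454 ≈ 2.6193e+10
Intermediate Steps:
a(H) = 4 + (-185 + H)/(42 + H) (a(H) = 4 + (H - 185)/(42 + H) = 4 + (-185 + H)/(42 + H))
(220406 + ((-110069 + 54302)/(-56966) + a(44)/213464))*((108700 - 1*114835) + 124975) = (220406 + ((-110069 + 54302)/(-56966) + ((-17 + 5*44)/(42 + 44))/213464))*((108700 - 1*114835) + 124975) = (220406 + (-55767*(-1/56966) + ((-17 + 220)/86)*(1/213464)))*((108700 - 114835) + 124975) = (220406 + (55767/56966 + ((1/86)*203)*(1/213464)))*(-6135 + 124975) = (220406 + (55767/56966 + (203/86)*(1/213464)))*118840 = (220406 + (55767/56966 + 203/18357904))*118840 = (220406 + 511888398233/522888179632)*118840 = (115248204008368825/522888179632)*118840 = 1712012070544318895375/65361022454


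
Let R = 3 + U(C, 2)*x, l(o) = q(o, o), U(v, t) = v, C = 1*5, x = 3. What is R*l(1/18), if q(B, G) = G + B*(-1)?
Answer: 0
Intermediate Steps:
C = 5
q(B, G) = G - B
l(o) = 0 (l(o) = o - o = 0)
R = 18 (R = 3 + 5*3 = 3 + 15 = 18)
R*l(1/18) = 18*0 = 0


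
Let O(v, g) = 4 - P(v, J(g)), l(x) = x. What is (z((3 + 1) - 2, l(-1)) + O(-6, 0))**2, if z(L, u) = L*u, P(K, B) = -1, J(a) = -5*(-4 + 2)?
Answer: 9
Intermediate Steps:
J(a) = 10 (J(a) = -5*(-2) = 10)
O(v, g) = 5 (O(v, g) = 4 - 1*(-1) = 4 + 1 = 5)
(z((3 + 1) - 2, l(-1)) + O(-6, 0))**2 = (((3 + 1) - 2)*(-1) + 5)**2 = ((4 - 2)*(-1) + 5)**2 = (2*(-1) + 5)**2 = (-2 + 5)**2 = 3**2 = 9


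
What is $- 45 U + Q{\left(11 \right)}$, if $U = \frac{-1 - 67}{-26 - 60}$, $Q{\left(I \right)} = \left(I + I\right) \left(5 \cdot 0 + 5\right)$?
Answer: $\frac{3200}{43} \approx 74.419$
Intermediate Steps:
$Q{\left(I \right)} = 10 I$ ($Q{\left(I \right)} = 2 I \left(0 + 5\right) = 2 I 5 = 10 I$)
$U = \frac{34}{43}$ ($U = - \frac{68}{-86} = \left(-68\right) \left(- \frac{1}{86}\right) = \frac{34}{43} \approx 0.7907$)
$- 45 U + Q{\left(11 \right)} = \left(-45\right) \frac{34}{43} + 10 \cdot 11 = - \frac{1530}{43} + 110 = \frac{3200}{43}$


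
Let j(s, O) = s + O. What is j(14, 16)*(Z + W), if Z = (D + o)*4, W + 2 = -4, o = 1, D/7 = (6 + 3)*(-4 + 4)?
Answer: -60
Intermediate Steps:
D = 0 (D = 7*((6 + 3)*(-4 + 4)) = 7*(9*0) = 7*0 = 0)
j(s, O) = O + s
W = -6 (W = -2 - 4 = -6)
Z = 4 (Z = (0 + 1)*4 = 1*4 = 4)
j(14, 16)*(Z + W) = (16 + 14)*(4 - 6) = 30*(-2) = -60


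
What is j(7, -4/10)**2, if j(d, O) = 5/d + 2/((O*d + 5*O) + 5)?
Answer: 5625/49 ≈ 114.80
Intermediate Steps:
j(d, O) = 2/(5 + 5*O + O*d) + 5/d (j(d, O) = 5/d + 2/((5*O + O*d) + 5) = 5/d + 2/(5 + 5*O + O*d) = 2/(5 + 5*O + O*d) + 5/d)
j(7, -4/10)**2 = ((25 + 2*7 + 25*(-4/10) + 5*(-4/10)*7)/(7*(5 + 5*(-4/10) - 4/10*7)))**2 = ((25 + 14 + 25*(-4*1/10) + 5*(-4*1/10)*7)/(7*(5 + 5*(-4*1/10) - 4*1/10*7)))**2 = ((25 + 14 + 25*(-2/5) + 5*(-2/5)*7)/(7*(5 + 5*(-2/5) - 2/5*7)))**2 = ((25 + 14 - 10 - 14)/(7*(5 - 2 - 14/5)))**2 = ((1/7)*15/(1/5))**2 = ((1/7)*5*15)**2 = (75/7)**2 = 5625/49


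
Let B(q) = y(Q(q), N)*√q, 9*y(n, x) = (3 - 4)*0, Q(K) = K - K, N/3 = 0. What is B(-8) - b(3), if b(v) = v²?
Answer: -9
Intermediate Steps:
N = 0 (N = 3*0 = 0)
Q(K) = 0
y(n, x) = 0 (y(n, x) = ((3 - 4)*0)/9 = (-1*0)/9 = (⅑)*0 = 0)
B(q) = 0 (B(q) = 0*√q = 0)
B(-8) - b(3) = 0 - 1*3² = 0 - 1*9 = 0 - 9 = -9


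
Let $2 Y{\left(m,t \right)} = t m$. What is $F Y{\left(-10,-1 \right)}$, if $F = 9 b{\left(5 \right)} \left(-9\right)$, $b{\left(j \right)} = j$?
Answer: $-2025$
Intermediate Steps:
$Y{\left(m,t \right)} = \frac{m t}{2}$ ($Y{\left(m,t \right)} = \frac{t m}{2} = \frac{m t}{2}$)
$F = -405$ ($F = 9 \cdot 5 \left(-9\right) = 45 \left(-9\right) = -405$)
$F Y{\left(-10,-1 \right)} = - 405 \cdot \frac{1}{2} \left(-10\right) \left(-1\right) = \left(-405\right) 5 = -2025$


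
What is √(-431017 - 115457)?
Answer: I*√546474 ≈ 739.24*I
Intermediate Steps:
√(-431017 - 115457) = √(-546474) = I*√546474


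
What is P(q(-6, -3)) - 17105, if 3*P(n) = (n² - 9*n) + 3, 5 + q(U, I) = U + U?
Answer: -50870/3 ≈ -16957.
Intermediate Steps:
q(U, I) = -5 + 2*U (q(U, I) = -5 + (U + U) = -5 + 2*U)
P(n) = 1 - 3*n + n²/3 (P(n) = ((n² - 9*n) + 3)/3 = (3 + n² - 9*n)/3 = 1 - 3*n + n²/3)
P(q(-6, -3)) - 17105 = (1 - 3*(-5 + 2*(-6)) + (-5 + 2*(-6))²/3) - 17105 = (1 - 3*(-5 - 12) + (-5 - 12)²/3) - 17105 = (1 - 3*(-17) + (⅓)*(-17)²) - 17105 = (1 + 51 + (⅓)*289) - 17105 = (1 + 51 + 289/3) - 17105 = 445/3 - 17105 = -50870/3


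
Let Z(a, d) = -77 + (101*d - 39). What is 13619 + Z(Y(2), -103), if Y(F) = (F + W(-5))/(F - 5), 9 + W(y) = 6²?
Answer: 3100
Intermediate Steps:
W(y) = 27 (W(y) = -9 + 6² = -9 + 36 = 27)
Y(F) = (27 + F)/(-5 + F) (Y(F) = (F + 27)/(F - 5) = (27 + F)/(-5 + F))
Z(a, d) = -116 + 101*d (Z(a, d) = -77 + (-39 + 101*d) = -116 + 101*d)
13619 + Z(Y(2), -103) = 13619 + (-116 + 101*(-103)) = 13619 + (-116 - 10403) = 13619 - 10519 = 3100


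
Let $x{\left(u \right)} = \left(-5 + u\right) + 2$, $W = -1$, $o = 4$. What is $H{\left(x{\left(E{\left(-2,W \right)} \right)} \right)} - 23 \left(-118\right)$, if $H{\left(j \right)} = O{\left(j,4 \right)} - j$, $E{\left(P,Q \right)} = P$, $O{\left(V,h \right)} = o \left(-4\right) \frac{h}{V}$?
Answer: $\frac{13659}{5} \approx 2731.8$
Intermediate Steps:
$O{\left(V,h \right)} = - \frac{16 h}{V}$ ($O{\left(V,h \right)} = 4 \left(-4\right) \frac{h}{V} = - 16 \frac{h}{V} = - \frac{16 h}{V}$)
$x{\left(u \right)} = -3 + u$
$H{\left(j \right)} = - j - \frac{64}{j}$ ($H{\left(j \right)} = \left(-16\right) 4 \frac{1}{j} - j = - \frac{64}{j} - j = - j - \frac{64}{j}$)
$H{\left(x{\left(E{\left(-2,W \right)} \right)} \right)} - 23 \left(-118\right) = \left(- (-3 - 2) - \frac{64}{-3 - 2}\right) - 23 \left(-118\right) = \left(\left(-1\right) \left(-5\right) - \frac{64}{-5}\right) - -2714 = \left(5 - - \frac{64}{5}\right) + 2714 = \left(5 + \frac{64}{5}\right) + 2714 = \frac{89}{5} + 2714 = \frac{13659}{5}$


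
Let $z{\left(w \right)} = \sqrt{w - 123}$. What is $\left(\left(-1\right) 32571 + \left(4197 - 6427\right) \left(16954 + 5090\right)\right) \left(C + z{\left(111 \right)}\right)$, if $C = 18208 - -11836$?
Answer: $-1477885120404 - 98381382 i \sqrt{3} \approx -1.4779 \cdot 10^{12} - 1.704 \cdot 10^{8} i$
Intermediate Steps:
$z{\left(w \right)} = \sqrt{-123 + w}$
$C = 30044$ ($C = 18208 + 11836 = 30044$)
$\left(\left(-1\right) 32571 + \left(4197 - 6427\right) \left(16954 + 5090\right)\right) \left(C + z{\left(111 \right)}\right) = \left(\left(-1\right) 32571 + \left(4197 - 6427\right) \left(16954 + 5090\right)\right) \left(30044 + \sqrt{-123 + 111}\right) = \left(-32571 - 49158120\right) \left(30044 + \sqrt{-12}\right) = \left(-32571 - 49158120\right) \left(30044 + 2 i \sqrt{3}\right) = - 49190691 \left(30044 + 2 i \sqrt{3}\right) = -1477885120404 - 98381382 i \sqrt{3}$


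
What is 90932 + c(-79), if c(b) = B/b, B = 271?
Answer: 7183357/79 ≈ 90929.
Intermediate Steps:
c(b) = 271/b
90932 + c(-79) = 90932 + 271/(-79) = 90932 + 271*(-1/79) = 90932 - 271/79 = 7183357/79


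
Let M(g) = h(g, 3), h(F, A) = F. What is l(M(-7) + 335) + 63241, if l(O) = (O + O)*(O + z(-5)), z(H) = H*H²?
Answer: 196409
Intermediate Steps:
z(H) = H³
M(g) = g
l(O) = 2*O*(-125 + O) (l(O) = (O + O)*(O + (-5)³) = (2*O)*(O - 125) = (2*O)*(-125 + O) = 2*O*(-125 + O))
l(M(-7) + 335) + 63241 = 2*(-7 + 335)*(-125 + (-7 + 335)) + 63241 = 2*328*(-125 + 328) + 63241 = 2*328*203 + 63241 = 133168 + 63241 = 196409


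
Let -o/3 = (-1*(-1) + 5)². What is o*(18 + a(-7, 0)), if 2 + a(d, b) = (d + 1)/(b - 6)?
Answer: -1836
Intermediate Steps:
o = -108 (o = -3*(-1*(-1) + 5)² = -3*(1 + 5)² = -3*6² = -3*36 = -108)
a(d, b) = -2 + (1 + d)/(-6 + b) (a(d, b) = -2 + (d + 1)/(b - 6) = -2 + (1 + d)/(-6 + b))
o*(18 + a(-7, 0)) = -108*(18 + (13 - 7 - 2*0)/(-6 + 0)) = -108*(18 + (13 - 7 + 0)/(-6)) = -108*(18 - ⅙*6) = -108*(18 - 1) = -108*17 = -1836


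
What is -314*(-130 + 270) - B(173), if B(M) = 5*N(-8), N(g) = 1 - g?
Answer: -44005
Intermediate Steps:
B(M) = 45 (B(M) = 5*(1 - 1*(-8)) = 5*(1 + 8) = 5*9 = 45)
-314*(-130 + 270) - B(173) = -314*(-130 + 270) - 1*45 = -314*140 - 45 = -43960 - 45 = -44005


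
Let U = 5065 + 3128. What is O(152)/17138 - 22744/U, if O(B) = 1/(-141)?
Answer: -18319976315/6599346798 ≈ -2.7760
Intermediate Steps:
U = 8193
O(B) = -1/141
O(152)/17138 - 22744/U = -1/141/17138 - 22744/8193 = -1/141*1/17138 - 22744*1/8193 = -1/2416458 - 22744/8193 = -18319976315/6599346798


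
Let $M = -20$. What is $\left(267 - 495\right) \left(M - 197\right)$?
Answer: $49476$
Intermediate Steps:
$\left(267 - 495\right) \left(M - 197\right) = \left(267 - 495\right) \left(-20 - 197\right) = \left(-228\right) \left(-217\right) = 49476$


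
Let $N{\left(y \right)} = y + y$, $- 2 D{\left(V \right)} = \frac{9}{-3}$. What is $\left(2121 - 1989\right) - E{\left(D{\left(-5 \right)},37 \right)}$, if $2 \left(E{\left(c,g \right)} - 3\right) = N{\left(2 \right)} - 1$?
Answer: $\frac{255}{2} \approx 127.5$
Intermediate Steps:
$D{\left(V \right)} = \frac{3}{2}$ ($D{\left(V \right)} = - \frac{9 \frac{1}{-3}}{2} = - \frac{9 \left(- \frac{1}{3}\right)}{2} = \left(- \frac{1}{2}\right) \left(-3\right) = \frac{3}{2}$)
$N{\left(y \right)} = 2 y$
$E{\left(c,g \right)} = \frac{9}{2}$ ($E{\left(c,g \right)} = 3 + \frac{2 \cdot 2 - 1}{2} = 3 + \frac{4 - 1}{2} = 3 + \frac{1}{2} \cdot 3 = 3 + \frac{3}{2} = \frac{9}{2}$)
$\left(2121 - 1989\right) - E{\left(D{\left(-5 \right)},37 \right)} = \left(2121 - 1989\right) - \frac{9}{2} = 132 - \frac{9}{2} = \frac{255}{2}$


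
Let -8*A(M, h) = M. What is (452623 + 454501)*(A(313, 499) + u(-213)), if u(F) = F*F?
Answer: 82239635059/2 ≈ 4.1120e+10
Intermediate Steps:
u(F) = F²
A(M, h) = -M/8
(452623 + 454501)*(A(313, 499) + u(-213)) = (452623 + 454501)*(-⅛*313 + (-213)²) = 907124*(-313/8 + 45369) = 907124*(362639/8) = 82239635059/2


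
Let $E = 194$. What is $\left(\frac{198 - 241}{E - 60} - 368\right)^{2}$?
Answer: $\frac{2435916025}{17956} \approx 1.3566 \cdot 10^{5}$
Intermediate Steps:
$\left(\frac{198 - 241}{E - 60} - 368\right)^{2} = \left(\frac{198 - 241}{194 - 60} - 368\right)^{2} = \left(- \frac{43}{134} - 368\right)^{2} = \left(- \frac{49355}{134}\right)^{2} = \frac{2435916025}{17956}$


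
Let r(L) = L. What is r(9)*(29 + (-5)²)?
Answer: 486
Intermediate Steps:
r(9)*(29 + (-5)²) = 9*(29 + (-5)²) = 9*(29 + 25) = 9*54 = 486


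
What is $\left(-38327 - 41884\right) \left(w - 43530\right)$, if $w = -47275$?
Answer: $7283559855$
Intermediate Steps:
$\left(-38327 - 41884\right) \left(w - 43530\right) = \left(-38327 - 41884\right) \left(-47275 - 43530\right) = \left(-80211\right) \left(-90805\right) = 7283559855$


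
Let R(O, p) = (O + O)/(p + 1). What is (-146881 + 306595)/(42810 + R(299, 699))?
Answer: 2942100/788621 ≈ 3.7307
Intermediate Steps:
R(O, p) = 2*O/(1 + p) (R(O, p) = (2*O)/(1 + p) = 2*O/(1 + p))
(-146881 + 306595)/(42810 + R(299, 699)) = (-146881 + 306595)/(42810 + 2*299/(1 + 699)) = 159714/(42810 + 2*299/700) = 159714/(42810 + 2*299*(1/700)) = 159714/(42810 + 299/350) = 159714/(14983799/350) = 159714*(350/14983799) = 2942100/788621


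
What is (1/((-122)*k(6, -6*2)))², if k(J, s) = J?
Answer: 1/535824 ≈ 1.8663e-6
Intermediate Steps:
(1/((-122)*k(6, -6*2)))² = (1/(-122*6))² = (-1/122*⅙)² = (-1/732)² = 1/535824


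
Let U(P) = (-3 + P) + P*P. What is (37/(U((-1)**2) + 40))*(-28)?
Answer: -1036/39 ≈ -26.564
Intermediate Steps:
U(P) = -3 + P + P**2 (U(P) = (-3 + P) + P**2 = -3 + P + P**2)
(37/(U((-1)**2) + 40))*(-28) = (37/((-3 + (-1)**2 + ((-1)**2)**2) + 40))*(-28) = (37/((-3 + 1 + 1**2) + 40))*(-28) = (37/((-3 + 1 + 1) + 40))*(-28) = (37/(-1 + 40))*(-28) = (37/39)*(-28) = -1036/39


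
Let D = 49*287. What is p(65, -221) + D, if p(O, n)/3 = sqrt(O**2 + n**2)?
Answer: 14063 + 39*sqrt(314) ≈ 14754.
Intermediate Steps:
p(O, n) = 3*sqrt(O**2 + n**2)
D = 14063
p(65, -221) + D = 3*sqrt(65**2 + (-221)**2) + 14063 = 3*sqrt(4225 + 48841) + 14063 = 3*sqrt(53066) + 14063 = 3*(13*sqrt(314)) + 14063 = 39*sqrt(314) + 14063 = 14063 + 39*sqrt(314)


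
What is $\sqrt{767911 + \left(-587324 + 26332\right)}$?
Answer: $3 \sqrt{22991} \approx 454.88$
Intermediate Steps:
$\sqrt{767911 + \left(-587324 + 26332\right)} = \sqrt{767911 - 560992} = \sqrt{206919} = 3 \sqrt{22991}$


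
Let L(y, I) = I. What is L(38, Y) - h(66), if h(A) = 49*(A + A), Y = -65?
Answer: -6533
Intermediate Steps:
h(A) = 98*A (h(A) = 49*(2*A) = 98*A)
L(38, Y) - h(66) = -65 - 98*66 = -65 - 1*6468 = -65 - 6468 = -6533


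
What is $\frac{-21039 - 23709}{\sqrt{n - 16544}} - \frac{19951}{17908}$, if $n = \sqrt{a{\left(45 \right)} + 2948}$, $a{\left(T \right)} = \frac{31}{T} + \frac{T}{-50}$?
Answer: $- \frac{19951}{17908} + \frac{44748 i \sqrt{30}}{\sqrt{496320 - \sqrt{2653010}}} \approx -1.1141 + 348.47 i$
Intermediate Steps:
$a{\left(T \right)} = \frac{31}{T} - \frac{T}{50}$ ($a{\left(T \right)} = \frac{31}{T} + T \left(- \frac{1}{50}\right) = \frac{31}{T} - \frac{T}{50}$)
$n = \frac{\sqrt{2653010}}{30}$ ($n = \sqrt{\left(\frac{31}{45} - \frac{9}{10}\right) + 2948} = \sqrt{- \frac{19}{90} + 2948} = \sqrt{\frac{265301}{90}} = \frac{\sqrt{2653010}}{30} \approx 54.294$)
$\frac{-21039 - 23709}{\sqrt{n - 16544}} - \frac{19951}{17908} = \frac{-21039 - 23709}{\sqrt{\frac{\sqrt{2653010}}{30} - 16544}} - \frac{19951}{17908} = - \frac{44748}{\sqrt{-16544 + \frac{\sqrt{2653010}}{30}}} - \frac{19951}{17908} = - \frac{19951}{17908} - \frac{44748}{\sqrt{-16544 + \frac{\sqrt{2653010}}{30}}}$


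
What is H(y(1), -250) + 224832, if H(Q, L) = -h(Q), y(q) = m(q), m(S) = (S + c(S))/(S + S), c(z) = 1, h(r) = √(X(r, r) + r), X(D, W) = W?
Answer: 224832 - √2 ≈ 2.2483e+5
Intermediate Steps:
h(r) = √2*√r (h(r) = √(r + r) = √(2*r) = √2*√r)
m(S) = (1 + S)/(2*S) (m(S) = (S + 1)/(S + S) = (1 + S)/((2*S)) = (1 + S)*(1/(2*S)) = (1 + S)/(2*S))
y(q) = (1 + q)/(2*q)
H(Q, L) = -√2*√Q
H(y(1), -250) + 224832 = -√2*√((½)*(1 + 1)/1) + 224832 = -√2*√((½)*1*2) + 224832 = -√2*√1 + 224832 = -1*√2*1 + 224832 = -√2 + 224832 = 224832 - √2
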